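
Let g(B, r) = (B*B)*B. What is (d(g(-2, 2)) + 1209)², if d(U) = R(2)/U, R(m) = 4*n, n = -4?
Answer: 1466521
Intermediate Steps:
g(B, r) = B³ (g(B, r) = B²*B = B³)
R(m) = -16 (R(m) = 4*(-4) = -16)
d(U) = -16/U
(d(g(-2, 2)) + 1209)² = (-16/((-2)³) + 1209)² = (-16/(-8) + 1209)² = (-16*(-⅛) + 1209)² = (2 + 1209)² = 1211² = 1466521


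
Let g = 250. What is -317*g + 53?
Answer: -79197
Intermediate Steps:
-317*g + 53 = -317*250 + 53 = -79250 + 53 = -79197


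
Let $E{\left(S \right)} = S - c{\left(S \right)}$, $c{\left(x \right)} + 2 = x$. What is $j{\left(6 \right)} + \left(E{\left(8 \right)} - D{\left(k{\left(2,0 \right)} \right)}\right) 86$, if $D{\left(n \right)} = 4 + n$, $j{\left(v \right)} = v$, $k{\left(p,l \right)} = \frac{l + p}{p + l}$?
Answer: $-252$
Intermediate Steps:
$k{\left(p,l \right)} = 1$ ($k{\left(p,l \right)} = \frac{l + p}{l + p} = 1$)
$c{\left(x \right)} = -2 + x$
$E{\left(S \right)} = 2$ ($E{\left(S \right)} = S - \left(-2 + S\right) = 2$)
$j{\left(6 \right)} + \left(E{\left(8 \right)} - D{\left(k{\left(2,0 \right)} \right)}\right) 86 = 6 + \left(2 - \left(4 + 1\right)\right) 86 = 6 + \left(2 - 5\right) 86 = 6 - 258 = -252$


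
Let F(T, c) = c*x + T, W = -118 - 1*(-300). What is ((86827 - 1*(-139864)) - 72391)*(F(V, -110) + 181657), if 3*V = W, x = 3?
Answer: 83964350900/3 ≈ 2.7988e+10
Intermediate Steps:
W = 182 (W = -118 + 300 = 182)
V = 182/3 (V = (1/3)*182 = 182/3 ≈ 60.667)
F(T, c) = T + 3*c (F(T, c) = c*3 + T = 3*c + T = T + 3*c)
((86827 - 1*(-139864)) - 72391)*(F(V, -110) + 181657) = ((86827 - 1*(-139864)) - 72391)*((182/3 + 3*(-110)) + 181657) = ((86827 + 139864) - 72391)*((182/3 - 330) + 181657) = (226691 - 72391)*(-808/3 + 181657) = 154300*(544163/3) = 83964350900/3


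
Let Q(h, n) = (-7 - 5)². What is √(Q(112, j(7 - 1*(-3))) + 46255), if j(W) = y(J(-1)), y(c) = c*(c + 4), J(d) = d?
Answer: √46399 ≈ 215.40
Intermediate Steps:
y(c) = c*(4 + c)
j(W) = -3 (j(W) = -(4 - 1) = -1*3 = -3)
Q(h, n) = 144 (Q(h, n) = (-12)² = 144)
√(Q(112, j(7 - 1*(-3))) + 46255) = √(144 + 46255) = √46399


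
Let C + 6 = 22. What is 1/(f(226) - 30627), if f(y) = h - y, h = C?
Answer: -1/30837 ≈ -3.2429e-5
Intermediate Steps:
C = 16 (C = -6 + 22 = 16)
h = 16
f(y) = 16 - y
1/(f(226) - 30627) = 1/((16 - 1*226) - 30627) = 1/((16 - 226) - 30627) = 1/(-210 - 30627) = 1/(-30837) = -1/30837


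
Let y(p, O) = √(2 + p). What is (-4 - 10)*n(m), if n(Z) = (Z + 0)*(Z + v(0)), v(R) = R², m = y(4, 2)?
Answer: -84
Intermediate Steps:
m = √6 (m = √(2 + 4) = √6 ≈ 2.4495)
n(Z) = Z² (n(Z) = (Z + 0)*(Z + 0²) = Z*(Z + 0) = Z*Z = Z²)
(-4 - 10)*n(m) = (-4 - 10)*(√6)² = -14*6 = -84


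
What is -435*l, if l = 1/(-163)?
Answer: 435/163 ≈ 2.6687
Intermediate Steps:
l = -1/163 ≈ -0.0061350
-435*l = -435*(-1/163) = 435/163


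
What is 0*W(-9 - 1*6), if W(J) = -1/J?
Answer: 0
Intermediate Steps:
0*W(-9 - 1*6) = 0*(-1/(-9 - 1*6)) = 0*(-1/(-9 - 6)) = 0*(-1/(-15)) = 0*(-1*(-1/15)) = 0*(1/15) = 0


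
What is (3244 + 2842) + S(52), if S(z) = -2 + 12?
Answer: 6096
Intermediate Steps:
S(z) = 10
(3244 + 2842) + S(52) = (3244 + 2842) + 10 = 6086 + 10 = 6096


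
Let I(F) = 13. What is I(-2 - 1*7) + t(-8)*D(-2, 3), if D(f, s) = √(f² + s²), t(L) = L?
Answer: 13 - 8*√13 ≈ -15.844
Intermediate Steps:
I(-2 - 1*7) + t(-8)*D(-2, 3) = 13 - 8*√((-2)² + 3²) = 13 - 8*√(4 + 9) = 13 - 8*√13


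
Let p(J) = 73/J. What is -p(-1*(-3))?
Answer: -73/3 ≈ -24.333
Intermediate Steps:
-p(-1*(-3)) = -73/((-1*(-3))) = -73/3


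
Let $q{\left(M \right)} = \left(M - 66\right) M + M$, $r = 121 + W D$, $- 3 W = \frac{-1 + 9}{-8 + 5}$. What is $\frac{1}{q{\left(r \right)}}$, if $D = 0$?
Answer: $\frac{1}{6776} \approx 0.00014758$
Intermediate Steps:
$W = \frac{8}{9}$ ($W = - \frac{\left(-1 + 9\right) \frac{1}{-8 + 5}}{3} = - \frac{8 \frac{1}{-3}}{3} = - \frac{8 \left(- \frac{1}{3}\right)}{3} = \left(- \frac{1}{3}\right) \left(- \frac{8}{3}\right) = \frac{8}{9} \approx 0.88889$)
$r = 121$ ($r = 121 + \frac{8}{9} \cdot 0 = 121 + 0 = 121$)
$q{\left(M \right)} = M + M \left(-66 + M\right)$ ($q{\left(M \right)} = \left(M - 66\right) M + M = \left(-66 + M\right) M + M = M \left(-66 + M\right) + M = M + M \left(-66 + M\right)$)
$\frac{1}{q{\left(r \right)}} = \frac{1}{121 \left(-65 + 121\right)} = \frac{1}{121 \cdot 56} = \frac{1}{6776}$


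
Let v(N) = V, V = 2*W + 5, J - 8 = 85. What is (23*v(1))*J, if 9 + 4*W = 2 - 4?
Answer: -2139/2 ≈ -1069.5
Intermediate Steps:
W = -11/4 (W = -9/4 + (2 - 4)/4 = -9/4 + (¼)*(-2) = -9/4 - ½ = -11/4 ≈ -2.7500)
J = 93 (J = 8 + 85 = 93)
V = -½ (V = 2*(-11/4) + 5 = -11/2 + 5 = -½ ≈ -0.50000)
v(N) = -½
(23*v(1))*J = (23*(-½))*93 = -23/2*93 = -2139/2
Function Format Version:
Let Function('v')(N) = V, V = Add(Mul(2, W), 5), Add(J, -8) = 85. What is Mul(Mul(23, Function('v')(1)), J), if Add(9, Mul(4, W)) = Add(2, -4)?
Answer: Rational(-2139, 2) ≈ -1069.5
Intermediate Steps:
W = Rational(-11, 4) (W = Add(Rational(-9, 4), Mul(Rational(1, 4), Add(2, -4))) = Add(Rational(-9, 4), Mul(Rational(1, 4), -2)) = Add(Rational(-9, 4), Rational(-1, 2)) = Rational(-11, 4) ≈ -2.7500)
J = 93 (J = Add(8, 85) = 93)
V = Rational(-1, 2) (V = Add(Mul(2, Rational(-11, 4)), 5) = Add(Rational(-11, 2), 5) = Rational(-1, 2) ≈ -0.50000)
Function('v')(N) = Rational(-1, 2)
Mul(Mul(23, Function('v')(1)), J) = Mul(Mul(23, Rational(-1, 2)), 93) = Mul(Rational(-23, 2), 93) = Rational(-2139, 2)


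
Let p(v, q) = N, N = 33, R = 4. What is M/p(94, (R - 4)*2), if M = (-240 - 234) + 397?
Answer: -7/3 ≈ -2.3333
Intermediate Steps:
p(v, q) = 33
M = -77 (M = -474 + 397 = -77)
M/p(94, (R - 4)*2) = -77/33 = -77*1/33 = -7/3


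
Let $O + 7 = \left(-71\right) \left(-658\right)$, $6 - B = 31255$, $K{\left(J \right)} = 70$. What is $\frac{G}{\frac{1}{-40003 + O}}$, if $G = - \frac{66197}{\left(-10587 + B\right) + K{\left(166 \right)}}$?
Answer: $\frac{74008246}{6961} \approx 10632.0$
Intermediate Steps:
$B = -31249$ ($B = 6 - 31255 = -31249$)
$O = 46711$ ($O = -7 - -46718 = -7 + 46718 = 46711$)
$G = \frac{66197}{41766}$ ($G = - \frac{66197}{\left(-10587 - 31249\right) + 70} = - \frac{66197}{-41836 + 70} = - \frac{66197}{-41766} = \left(-66197\right) \left(- \frac{1}{41766}\right) = \frac{66197}{41766} \approx 1.5849$)
$\frac{G}{\frac{1}{-40003 + O}} = \frac{66197}{41766 \frac{1}{-40003 + 46711}} = \frac{66197}{41766 \cdot \frac{1}{6708}} = \frac{66197 \frac{1}{\frac{1}{6708}}}{41766} = \frac{66197}{41766} \cdot 6708 = \frac{74008246}{6961}$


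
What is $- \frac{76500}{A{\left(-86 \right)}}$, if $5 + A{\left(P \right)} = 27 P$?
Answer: $\frac{76500}{2327} \approx 32.875$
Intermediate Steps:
$A{\left(P \right)} = -5 + 27 P$
$- \frac{76500}{A{\left(-86 \right)}} = - \frac{76500}{-5 + 27 \left(-86\right)} = - \frac{76500}{-5 - 2322} = - \frac{76500}{-2327} = \left(-76500\right) \left(- \frac{1}{2327}\right) = \frac{76500}{2327}$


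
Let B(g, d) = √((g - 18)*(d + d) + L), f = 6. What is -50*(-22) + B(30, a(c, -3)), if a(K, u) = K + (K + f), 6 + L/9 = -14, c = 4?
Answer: 1100 + 2*√39 ≈ 1112.5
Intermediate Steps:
L = -180 (L = -54 + 9*(-14) = -54 - 126 = -180)
a(K, u) = 6 + 2*K (a(K, u) = K + (K + 6) = K + (6 + K) = 6 + 2*K)
B(g, d) = √(-180 + 2*d*(-18 + g)) (B(g, d) = √((g - 18)*(d + d) - 180) = √((-18 + g)*(2*d) - 180) = √(2*d*(-18 + g) - 180) = √(-180 + 2*d*(-18 + g)))
-50*(-22) + B(30, a(c, -3)) = -50*(-22) + √(-180 - 36*(6 + 2*4) + 2*(6 + 2*4)*30) = 1100 + √(-180 - 36*(6 + 8) + 2*(6 + 8)*30) = 1100 + √(-180 - 36*14 + 2*14*30) = 1100 + √(-180 - 504 + 840) = 1100 + √156 = 1100 + 2*√39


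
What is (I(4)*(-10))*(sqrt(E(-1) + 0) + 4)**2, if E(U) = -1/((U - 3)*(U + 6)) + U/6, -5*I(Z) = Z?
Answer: 1906/15 + 32*I*sqrt(105)/15 ≈ 127.07 + 21.86*I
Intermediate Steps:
I(Z) = -Z/5
E(U) = U/6 - 1/((-3 + U)*(6 + U)) (E(U) = -1/((-3 + U)*(6 + U)) + U*(1/6) = -1/((-3 + U)*(6 + U)) + U/6 = U/6 - 1/((-3 + U)*(6 + U)))
(I(4)*(-10))*(sqrt(E(-1) + 0) + 4)**2 = (-1/5*4*(-10))*(sqrt((-6 + (-1)**3 - 18*(-1) + 3*(-1)**2)/(6*(-18 + (-1)**2 + 3*(-1))) + 0) + 4)**2 = (-4/5*(-10))*(sqrt((-6 - 1 + 18 + 3*1)/(6*(-18 + 1 - 3)) + 0) + 4)**2 = 8*(sqrt((1/6)*(-6 - 1 + 18 + 3)/(-20) + 0) + 4)**2 = 8*(sqrt((1/6)*(-1/20)*14 + 0) + 4)**2 = 8*(sqrt(-7/60 + 0) + 4)**2 = 8*(sqrt(-7/60) + 4)**2 = 8*(I*sqrt(105)/30 + 4)**2 = 8*(4 + I*sqrt(105)/30)**2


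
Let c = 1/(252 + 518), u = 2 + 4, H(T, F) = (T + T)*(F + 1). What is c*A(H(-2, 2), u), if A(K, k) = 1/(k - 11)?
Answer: -1/3850 ≈ -0.00025974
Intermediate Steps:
H(T, F) = 2*T*(1 + F) (H(T, F) = (2*T)*(1 + F) = 2*T*(1 + F))
u = 6
A(K, k) = 1/(-11 + k)
c = 1/770 ≈ 0.0012987
c*A(H(-2, 2), u) = 1/(770*(-11 + 6)) = (1/770)/(-5) = (1/770)*(-1/5) = -1/3850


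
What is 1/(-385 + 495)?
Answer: 1/110 ≈ 0.0090909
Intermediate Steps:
1/(-385 + 495) = 1/110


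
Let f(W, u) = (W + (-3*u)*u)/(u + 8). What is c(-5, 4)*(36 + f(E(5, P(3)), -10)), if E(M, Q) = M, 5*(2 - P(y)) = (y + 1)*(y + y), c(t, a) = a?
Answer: 734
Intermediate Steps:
P(y) = 2 - 2*y*(1 + y)/5 (P(y) = 2 - (y + 1)*(y + y)/5 = 2 - (1 + y)*2*y/5 = 2 - 2*y*(1 + y)/5)
f(W, u) = (W - 3*u²)/(8 + u)
c(-5, 4)*(36 + f(E(5, P(3)), -10)) = 4*(36 + (5 - 3*(-10)²)/(8 - 10)) = 4*(36 + (5 - 3*100)/(-2)) = 4*(36 - (5 - 300)/2) = 4*(36 - ½*(-295)) = 4*(36 + 295/2) = 4*(367/2) = 734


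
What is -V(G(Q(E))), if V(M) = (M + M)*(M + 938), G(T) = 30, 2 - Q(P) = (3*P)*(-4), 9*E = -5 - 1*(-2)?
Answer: -58080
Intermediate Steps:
E = -1/3 (E = (-5 - 1*(-2))/9 = (-5 + 2)/9 = (1/9)*(-3) = -1/3 ≈ -0.33333)
Q(P) = 2 + 12*P (Q(P) = 2 - 3*P*(-4) = 2 - (-12)*P = 2 + 12*P)
V(M) = 2*M*(938 + M) (V(M) = (2*M)*(938 + M) = 2*M*(938 + M))
-V(G(Q(E))) = -2*30*(938 + 30) = -2*30*968 = -1*58080 = -58080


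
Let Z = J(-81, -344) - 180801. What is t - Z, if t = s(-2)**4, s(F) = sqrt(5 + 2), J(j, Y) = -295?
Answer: 181145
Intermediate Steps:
s(F) = sqrt(7)
Z = -181096 (Z = -295 - 180801 = -181096)
t = 49 (t = (sqrt(7))**4 = 49)
t - Z = 49 - 1*(-181096) = 49 + 181096 = 181145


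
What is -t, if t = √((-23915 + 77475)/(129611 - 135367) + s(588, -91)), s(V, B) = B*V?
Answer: -I*√110819407478/1439 ≈ -231.34*I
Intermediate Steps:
t = I*√110819407478/1439 (t = √((-23915 + 77475)/(129611 - 135367) - 91*588) = √(53560/(-5756) - 53508) = √(53560*(-1/5756) - 53508) = √(-13390/1439 - 53508) = √(-77011402/1439) = I*√110819407478/1439 ≈ 231.34*I)
-t = -I*√110819407478/1439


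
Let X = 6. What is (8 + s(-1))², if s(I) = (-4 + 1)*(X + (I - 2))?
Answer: 1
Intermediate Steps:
s(I) = -12 - 3*I (s(I) = (-4 + 1)*(6 + (I - 2)) = -3*(6 + (-2 + I)) = -3*(4 + I) = -12 - 3*I)
(8 + s(-1))² = (8 + (-12 - 3*(-1)))² = (8 + (-12 + 3))² = (8 - 9)² = (-1)² = 1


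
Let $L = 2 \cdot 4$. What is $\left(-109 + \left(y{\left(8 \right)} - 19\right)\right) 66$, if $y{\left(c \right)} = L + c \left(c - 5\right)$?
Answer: $-6336$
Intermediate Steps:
$L = 8$
$y{\left(c \right)} = 8 + c \left(-5 + c\right)$ ($y{\left(c \right)} = 8 + c \left(c - 5\right) = 8 + c \left(-5 + c\right)$)
$\left(-109 + \left(y{\left(8 \right)} - 19\right)\right) 66 = \left(-109 + \left(\left(8 + 8^{2} - 40\right) - 19\right)\right) 66 = \left(-109 + \left(\left(8 + 64 - 40\right) - 19\right)\right) 66 = \left(-109 + \left(32 - 19\right)\right) 66 = \left(-109 + 13\right) 66 = \left(-96\right) 66 = -6336$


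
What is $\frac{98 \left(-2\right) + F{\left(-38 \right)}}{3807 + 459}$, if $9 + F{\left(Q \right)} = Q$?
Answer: $- \frac{9}{158} \approx -0.056962$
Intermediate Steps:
$F{\left(Q \right)} = -9 + Q$
$\frac{98 \left(-2\right) + F{\left(-38 \right)}}{3807 + 459} = \frac{98 \left(-2\right) - 47}{3807 + 459} = \frac{-196 - 47}{4266} = \left(-243\right) \frac{1}{4266} = - \frac{9}{158}$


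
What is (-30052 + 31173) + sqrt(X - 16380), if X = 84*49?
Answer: 1121 + 2*I*sqrt(3066) ≈ 1121.0 + 110.74*I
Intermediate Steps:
X = 4116
(-30052 + 31173) + sqrt(X - 16380) = (-30052 + 31173) + sqrt(4116 - 16380) = 1121 + sqrt(-12264) = 1121 + 2*I*sqrt(3066)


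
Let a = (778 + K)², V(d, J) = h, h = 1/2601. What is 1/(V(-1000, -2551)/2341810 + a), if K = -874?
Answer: 6091047810/56135096616961 ≈ 0.00010851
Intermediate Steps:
h = 1/2601 ≈ 0.00038447
V(d, J) = 1/2601
a = 9216 (a = (778 - 874)² = (-96)² = 9216)
1/(V(-1000, -2551)/2341810 + a) = 1/((1/2601)/2341810 + 9216) = 1/((1/2601)*(1/2341810) + 9216) = 1/(1/6091047810 + 9216) = 1/(56135096616961/6091047810) = 6091047810/56135096616961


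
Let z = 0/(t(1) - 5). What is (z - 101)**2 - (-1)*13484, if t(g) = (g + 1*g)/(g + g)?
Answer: 23685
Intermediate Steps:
t(g) = 1 (t(g) = (g + g)/((2*g)) = (2*g)*(1/(2*g)) = 1)
z = 0 (z = 0/(1 - 5) = 0/(-4) = -1/4*0 = 0)
(z - 101)**2 - (-1)*13484 = (0 - 101)**2 - (-1)*13484 = (-101)**2 - 1*(-13484) = 10201 + 13484 = 23685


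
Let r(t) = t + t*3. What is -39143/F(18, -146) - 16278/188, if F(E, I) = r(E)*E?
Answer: -7113793/60912 ≈ -116.79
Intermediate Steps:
r(t) = 4*t (r(t) = t + 3*t = 4*t)
F(E, I) = 4*E² (F(E, I) = (4*E)*E = 4*E²)
-39143/F(18, -146) - 16278/188 = -39143/(4*18²) - 16278/188 = -39143/(4*324) - 16278*1/188 = -39143/1296 - 8139/94 = -7113793/60912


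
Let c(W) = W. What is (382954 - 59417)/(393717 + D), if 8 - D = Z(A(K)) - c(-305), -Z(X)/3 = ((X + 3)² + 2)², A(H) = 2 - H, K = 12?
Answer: 323537/401223 ≈ 0.80638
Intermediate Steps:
Z(X) = -3*(2 + (3 + X)²)² (Z(X) = -3*((X + 3)² + 2)² = -3*((3 + X)² + 2)² = -3*(2 + (3 + X)²)²)
D = 7506 (D = 8 - (-3*(2 + (3 + (2 - 1*12))²)² - 1*(-305)) = 8 - (-3*(2 + (3 + (2 - 12))²)² + 305) = 8 - (-3*(2 + (3 - 10)²)² + 305) = 8 - (-3*(2 + (-7)²)² + 305) = 8 - (-3*(2 + 49)² + 305) = 8 - (-3*51² + 305) = 8 - (-3*2601 + 305) = 8 - (-7803 + 305) = 8 - 1*(-7498) = 8 + 7498 = 7506)
(382954 - 59417)/(393717 + D) = (382954 - 59417)/(393717 + 7506) = 323537/401223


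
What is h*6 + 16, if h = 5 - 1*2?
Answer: 34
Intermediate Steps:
h = 3 (h = 5 - 2 = 3)
h*6 + 16 = 3*6 + 16 = 18 + 16 = 34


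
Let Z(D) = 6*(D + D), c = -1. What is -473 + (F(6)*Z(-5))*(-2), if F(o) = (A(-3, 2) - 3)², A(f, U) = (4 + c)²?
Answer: 3847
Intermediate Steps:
A(f, U) = 9 (A(f, U) = (4 - 1)² = 3² = 9)
F(o) = 36 (F(o) = (9 - 3)² = 6² = 36)
Z(D) = 12*D (Z(D) = 6*(2*D) = 12*D)
-473 + (F(6)*Z(-5))*(-2) = -473 + (36*(12*(-5)))*(-2) = -473 + (36*(-60))*(-2) = -473 - 2160*(-2) = -473 + 4320 = 3847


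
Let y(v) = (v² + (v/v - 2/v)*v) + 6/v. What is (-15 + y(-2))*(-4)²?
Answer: -288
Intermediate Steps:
y(v) = v² + 6/v + v*(1 - 2/v) (y(v) = (v² + (1 - 2/v)*v) + 6/v = (v² + v*(1 - 2/v)) + 6/v = v² + 6/v + v*(1 - 2/v))
(-15 + y(-2))*(-4)² = (-15 + (-2 - 2 + (-2)² + 6/(-2)))*(-4)² = (-15 + (-2 - 2 + 4 + 6*(-½)))*16 = (-15 + (-2 - 2 + 4 - 3))*16 = (-15 - 3)*16 = -18*16 = -288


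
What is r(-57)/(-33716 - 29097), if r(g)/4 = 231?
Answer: -924/62813 ≈ -0.014710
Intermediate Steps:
r(g) = 924 (r(g) = 4*231 = 924)
r(-57)/(-33716 - 29097) = 924/(-33716 - 29097) = 924/(-62813) = 924*(-1/62813) = -924/62813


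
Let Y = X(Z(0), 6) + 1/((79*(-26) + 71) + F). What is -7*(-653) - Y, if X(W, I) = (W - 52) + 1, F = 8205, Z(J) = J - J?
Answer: 28758083/6222 ≈ 4622.0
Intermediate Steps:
Z(J) = 0
X(W, I) = -51 + W (X(W, I) = (-52 + W) + 1 = -51 + W)
Y = -317321/6222 (Y = (-51 + 0) + 1/((79*(-26) + 71) + 8205) = -51 + 1/((-2054 + 71) + 8205) = -51 + 1/(-1983 + 8205) = -51 + 1/6222 = -317321/6222 ≈ -51.000)
-7*(-653) - Y = -7*(-653) - 1*(-317321/6222) = 4571 + 317321/6222 = 28758083/6222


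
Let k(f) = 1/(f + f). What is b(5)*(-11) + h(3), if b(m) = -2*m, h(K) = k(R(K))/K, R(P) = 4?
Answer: 2641/24 ≈ 110.04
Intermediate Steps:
k(f) = 1/(2*f)
h(K) = 1/(8*K) (h(K) = ((½)/4)/K = ((½)*(¼))/K = 1/(8*K))
b(5)*(-11) + h(3) = -2*5*(-11) + (⅛)/3 = -10*(-11) + (⅛)*(⅓) = 110 + 1/24 = 2641/24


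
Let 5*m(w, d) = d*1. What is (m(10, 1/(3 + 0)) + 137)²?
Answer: 4227136/225 ≈ 18787.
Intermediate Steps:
m(w, d) = d/5 (m(w, d) = (d*1)/5 = d/5)
(m(10, 1/(3 + 0)) + 137)² = (1/(5*(3 + 0)) + 137)² = ((⅕)/3 + 137)² = ((⅕)*(⅓) + 137)² = (1/15 + 137)² = (2056/15)² = 4227136/225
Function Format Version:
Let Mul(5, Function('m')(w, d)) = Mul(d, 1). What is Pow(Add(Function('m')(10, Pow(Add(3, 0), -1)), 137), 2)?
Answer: Rational(4227136, 225) ≈ 18787.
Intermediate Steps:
Function('m')(w, d) = Mul(Rational(1, 5), d) (Function('m')(w, d) = Mul(Rational(1, 5), Mul(d, 1)) = Mul(Rational(1, 5), d))
Pow(Add(Function('m')(10, Pow(Add(3, 0), -1)), 137), 2) = Pow(Add(Mul(Rational(1, 5), Pow(Add(3, 0), -1)), 137), 2) = Pow(Add(Mul(Rational(1, 5), Pow(3, -1)), 137), 2) = Pow(Add(Mul(Rational(1, 5), Rational(1, 3)), 137), 2) = Pow(Add(Rational(1, 15), 137), 2) = Pow(Rational(2056, 15), 2) = Rational(4227136, 225)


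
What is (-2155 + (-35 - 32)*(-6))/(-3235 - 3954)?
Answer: 1753/7189 ≈ 0.24384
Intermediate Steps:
(-2155 + (-35 - 32)*(-6))/(-3235 - 3954) = (-2155 - 67*(-6))/(-7189) = (-2155 + 402)*(-1/7189) = -1753*(-1/7189) = 1753/7189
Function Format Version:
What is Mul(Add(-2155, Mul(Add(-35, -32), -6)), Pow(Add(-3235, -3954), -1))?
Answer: Rational(1753, 7189) ≈ 0.24384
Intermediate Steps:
Mul(Add(-2155, Mul(Add(-35, -32), -6)), Pow(Add(-3235, -3954), -1)) = Mul(Add(-2155, Mul(-67, -6)), Pow(-7189, -1)) = Mul(Add(-2155, 402), Rational(-1, 7189)) = Mul(-1753, Rational(-1, 7189)) = Rational(1753, 7189)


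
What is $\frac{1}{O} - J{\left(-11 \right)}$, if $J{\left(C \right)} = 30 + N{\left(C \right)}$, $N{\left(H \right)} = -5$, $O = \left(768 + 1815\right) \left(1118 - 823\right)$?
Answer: $- \frac{19049624}{761985} \approx -25.0$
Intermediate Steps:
$O = 761985$ ($O = 2583 \cdot 295 = 761985$)
$J{\left(C \right)} = 25$ ($J{\left(C \right)} = 30 - 5 = 25$)
$\frac{1}{O} - J{\left(-11 \right)} = \frac{1}{761985} - 25 = - \frac{19049624}{761985}$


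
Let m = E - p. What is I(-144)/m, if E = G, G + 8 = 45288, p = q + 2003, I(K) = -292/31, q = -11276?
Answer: -292/1691143 ≈ -0.00017266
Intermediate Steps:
I(K) = -292/31 (I(K) = -292*1/31 = -292/31)
p = -9273 (p = -11276 + 2003 = -9273)
G = 45280 (G = -8 + 45288 = 45280)
E = 45280
m = 54553 (m = 45280 - 1*(-9273) = 45280 + 9273 = 54553)
I(-144)/m = -292/31/54553 = -292/31*1/54553 = -292/1691143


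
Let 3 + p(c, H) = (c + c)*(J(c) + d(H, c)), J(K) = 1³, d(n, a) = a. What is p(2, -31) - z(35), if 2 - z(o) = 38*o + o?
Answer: 1372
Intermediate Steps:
J(K) = 1
z(o) = 2 - 39*o (z(o) = 2 - (38*o + o) = 2 - 39*o)
p(c, H) = -3 + 2*c*(1 + c) (p(c, H) = -3 + (c + c)*(1 + c) = -3 + (2*c)*(1 + c) = -3 + 2*c*(1 + c))
p(2, -31) - z(35) = (-3 + 2*2 + 2*2²) - (2 - 39*35) = (-3 + 4 + 2*4) - (2 - 1365) = (-3 + 4 + 8) - 1*(-1363) = 9 + 1363 = 1372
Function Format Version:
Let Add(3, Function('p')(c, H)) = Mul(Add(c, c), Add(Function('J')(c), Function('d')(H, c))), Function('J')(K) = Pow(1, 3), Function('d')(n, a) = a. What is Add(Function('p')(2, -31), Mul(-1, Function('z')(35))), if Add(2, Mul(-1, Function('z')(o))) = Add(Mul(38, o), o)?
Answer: 1372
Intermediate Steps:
Function('J')(K) = 1
Function('z')(o) = Add(2, Mul(-39, o)) (Function('z')(o) = Add(2, Mul(-1, Add(Mul(38, o), o))) = Add(2, Mul(-1, Mul(39, o))) = Add(2, Mul(-39, o)))
Function('p')(c, H) = Add(-3, Mul(2, c, Add(1, c))) (Function('p')(c, H) = Add(-3, Mul(Add(c, c), Add(1, c))) = Add(-3, Mul(Mul(2, c), Add(1, c))) = Add(-3, Mul(2, c, Add(1, c))))
Add(Function('p')(2, -31), Mul(-1, Function('z')(35))) = Add(Add(-3, Mul(2, 2), Mul(2, Pow(2, 2))), Mul(-1, Add(2, Mul(-39, 35)))) = Add(Add(-3, 4, Mul(2, 4)), Mul(-1, Add(2, -1365))) = Add(Add(-3, 4, 8), Mul(-1, -1363)) = Add(9, 1363) = 1372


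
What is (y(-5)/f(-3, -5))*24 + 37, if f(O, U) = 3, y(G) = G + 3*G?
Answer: -123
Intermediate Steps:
y(G) = 4*G
(y(-5)/f(-3, -5))*24 + 37 = ((4*(-5))/3)*24 + 37 = -20*⅓*24 + 37 = -20/3*24 + 37 = -160 + 37 = -123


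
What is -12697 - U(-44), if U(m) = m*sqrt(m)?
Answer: -12697 + 88*I*sqrt(11) ≈ -12697.0 + 291.86*I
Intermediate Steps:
U(m) = m**(3/2)
-12697 - U(-44) = -12697 - (-44)**(3/2) = -12697 - (-88)*I*sqrt(11) = -12697 + 88*I*sqrt(11)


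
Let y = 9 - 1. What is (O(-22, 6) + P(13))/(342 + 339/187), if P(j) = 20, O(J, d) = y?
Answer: 5236/64293 ≈ 0.081440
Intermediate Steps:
y = 8
O(J, d) = 8
(O(-22, 6) + P(13))/(342 + 339/187) = (8 + 20)/(342 + 339/187) = 28/(342 + 339*(1/187)) = 28/(342 + 339/187) = 28/(64293/187) = 28*(187/64293) = 5236/64293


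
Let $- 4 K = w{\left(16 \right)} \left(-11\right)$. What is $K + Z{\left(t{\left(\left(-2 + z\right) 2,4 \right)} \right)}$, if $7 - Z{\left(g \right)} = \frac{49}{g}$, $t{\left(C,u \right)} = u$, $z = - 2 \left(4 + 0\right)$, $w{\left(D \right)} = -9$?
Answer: $-30$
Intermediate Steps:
$z = -8$ ($z = \left(-2\right) 4 = -8$)
$Z{\left(g \right)} = 7 - \frac{49}{g}$
$K = - \frac{99}{4}$ ($K = - \frac{\left(-9\right) \left(-11\right)}{4} = \left(- \frac{1}{4}\right) 99 = - \frac{99}{4} \approx -24.75$)
$K + Z{\left(t{\left(\left(-2 + z\right) 2,4 \right)} \right)} = - \frac{99}{4} + \left(7 - \frac{49}{4}\right) = - \frac{99}{4} - \frac{21}{4} = -30$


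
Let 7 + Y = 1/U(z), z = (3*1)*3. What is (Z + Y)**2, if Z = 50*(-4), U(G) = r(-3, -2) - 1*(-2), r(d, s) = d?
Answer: 43264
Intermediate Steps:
z = 9 (z = 3*3 = 9)
U(G) = -1 (U(G) = -3 - 1*(-2) = -3 + 2 = -1)
Z = -200
Y = -8 (Y = -7 + 1/(-1) = -7 - 1 = -8)
(Z + Y)**2 = (-200 - 8)**2 = (-208)**2 = 43264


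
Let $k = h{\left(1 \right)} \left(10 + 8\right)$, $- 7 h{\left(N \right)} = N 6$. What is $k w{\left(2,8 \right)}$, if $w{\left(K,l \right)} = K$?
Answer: $- \frac{216}{7} \approx -30.857$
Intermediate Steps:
$h{\left(N \right)} = - \frac{6 N}{7}$ ($h{\left(N \right)} = - \frac{N 6}{7} = - \frac{6 N}{7}$)
$k = - \frac{108}{7}$ ($k = \left(- \frac{6}{7}\right) 1 \left(10 + 8\right) = \left(- \frac{6}{7}\right) 18 = - \frac{108}{7} \approx -15.429$)
$k w{\left(2,8 \right)} = \left(- \frac{108}{7}\right) 2 = - \frac{216}{7}$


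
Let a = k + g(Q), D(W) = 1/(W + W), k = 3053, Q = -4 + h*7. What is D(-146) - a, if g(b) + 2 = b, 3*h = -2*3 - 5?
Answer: -2646691/876 ≈ -3021.3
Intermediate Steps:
h = -11/3 (h = (-2*3 - 5)/3 = (-6 - 5)/3 = (1/3)*(-11) = -11/3 ≈ -3.6667)
Q = -89/3 (Q = -4 - 11/3*7 = -4 - 77/3 = -89/3 ≈ -29.667)
g(b) = -2 + b
D(W) = 1/(2*W)
a = 9064/3 (a = 3053 + (-2 - 89/3) = 3053 - 95/3 = 9064/3 ≈ 3021.3)
D(-146) - a = (1/2)/(-146) - 1*9064/3 = (1/2)*(-1/146) - 9064/3 = -1/292 - 9064/3 = -2646691/876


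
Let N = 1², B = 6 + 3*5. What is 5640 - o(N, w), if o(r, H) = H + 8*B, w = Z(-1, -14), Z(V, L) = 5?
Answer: 5467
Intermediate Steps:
w = 5
B = 21 (B = 6 + 15 = 21)
N = 1
o(r, H) = 168 + H (o(r, H) = H + 8*21 = H + 168 = 168 + H)
5640 - o(N, w) = 5640 - (168 + 5) = 5640 - 1*173 = 5640 - 173 = 5467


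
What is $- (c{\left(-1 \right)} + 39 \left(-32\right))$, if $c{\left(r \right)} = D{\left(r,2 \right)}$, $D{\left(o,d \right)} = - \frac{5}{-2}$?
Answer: $\frac{2491}{2} \approx 1245.5$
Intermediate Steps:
$D{\left(o,d \right)} = \frac{5}{2}$ ($D{\left(o,d \right)} = \left(-5\right) \left(- \frac{1}{2}\right) = \frac{5}{2}$)
$c{\left(r \right)} = \frac{5}{2}$
$- (c{\left(-1 \right)} + 39 \left(-32\right)) = - (\frac{5}{2} + 39 \left(-32\right)) = - (\frac{5}{2} - 1248) = \left(-1\right) \left(- \frac{2491}{2}\right) = \frac{2491}{2}$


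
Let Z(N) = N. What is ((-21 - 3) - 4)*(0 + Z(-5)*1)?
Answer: 140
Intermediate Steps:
((-21 - 3) - 4)*(0 + Z(-5)*1) = ((-21 - 3) - 4)*(0 - 5*1) = (-24 - 4)*(0 - 5) = -28*(-5) = 140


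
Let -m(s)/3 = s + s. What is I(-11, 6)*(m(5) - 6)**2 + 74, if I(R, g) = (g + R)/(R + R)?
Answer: 4054/11 ≈ 368.55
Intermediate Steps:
m(s) = -6*s (m(s) = -3*(s + s) = -6*s)
I(R, g) = (R + g)/(2*R) (I(R, g) = (R + g)/((2*R)) = (R + g)*(1/(2*R)) = (R + g)/(2*R))
I(-11, 6)*(m(5) - 6)**2 + 74 = ((1/2)*(-11 + 6)/(-11))*(-6*5 - 6)**2 + 74 = ((1/2)*(-1/11)*(-5))*(-30 - 6)**2 + 74 = (5/22)*(-36)**2 + 74 = (5/22)*1296 + 74 = 3240/11 + 74 = 4054/11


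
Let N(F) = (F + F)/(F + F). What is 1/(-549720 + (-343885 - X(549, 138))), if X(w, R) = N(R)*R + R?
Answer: -1/893881 ≈ -1.1187e-6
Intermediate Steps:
N(F) = 1 (N(F) = (2*F)/((2*F)) = (2*F)*(1/(2*F)) = 1)
X(w, R) = 2*R (X(w, R) = 1*R + R = R + R = 2*R)
1/(-549720 + (-343885 - X(549, 138))) = 1/(-549720 + (-343885 - 2*138)) = 1/(-549720 + (-343885 - 1*276)) = 1/(-549720 + (-343885 - 276)) = 1/(-549720 - 344161) = 1/(-893881) = -1/893881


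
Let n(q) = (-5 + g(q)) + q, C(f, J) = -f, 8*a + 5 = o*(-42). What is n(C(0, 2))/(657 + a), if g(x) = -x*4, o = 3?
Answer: -8/1025 ≈ -0.0078049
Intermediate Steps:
g(x) = -4*x
a = -131/8 (a = -5/8 + (3*(-42))/8 = -5/8 + (1/8)*(-126) = -5/8 - 63/4 = -131/8 ≈ -16.375)
n(q) = -5 - 3*q (n(q) = (-5 - 4*q) + q = -5 - 3*q)
n(C(0, 2))/(657 + a) = (-5 - (-3)*0)/(657 - 131/8) = (-5 - 3*0)/(5125/8) = (-5 + 0)*(8/5125) = -5*8/5125 = -8/1025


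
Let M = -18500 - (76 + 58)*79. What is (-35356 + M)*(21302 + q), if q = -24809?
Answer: 225998094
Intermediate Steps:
M = -29086 (M = -18500 - 134*79 = -18500 - 1*10586 = -18500 - 10586 = -29086)
(-35356 + M)*(21302 + q) = (-35356 - 29086)*(21302 - 24809) = -64442*(-3507) = 225998094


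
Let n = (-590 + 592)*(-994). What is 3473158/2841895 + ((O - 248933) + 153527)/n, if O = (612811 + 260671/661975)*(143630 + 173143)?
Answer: -5217066184729041898693/53427881770550 ≈ -9.7647e+7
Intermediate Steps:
O = 128503979557848108/661975 (O = (612811 + 260671*(1/661975))*316773 = (612811 + 260671/661975)*316773 = (405665822396/661975)*316773 = 128503979557848108/661975 ≈ 1.9412e+11)
n = -1988 (n = 2*(-994) = -1988)
3473158/2841895 + ((O - 248933) + 153527)/n = 3473158/2841895 + ((128503979557848108/661975 - 248933) + 153527)/(-1988) = 3473158*(1/2841895) + (128503814770425433/661975 + 153527)*(-1/1988) = 3473158/2841895 + (128503916401461258/661975)*(-1/1988) = 3473158/2841895 - 9178851171532947/94000450 = -5217066184729041898693/53427881770550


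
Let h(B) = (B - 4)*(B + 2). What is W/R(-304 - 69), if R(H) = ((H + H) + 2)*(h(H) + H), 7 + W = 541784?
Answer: -541777/103783536 ≈ -0.0052203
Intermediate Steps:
W = 541777 (W = -7 + 541784 = 541777)
h(B) = (-4 + B)*(2 + B)
R(H) = (2 + 2*H)*(-8 + H**2 - H) (R(H) = ((H + H) + 2)*((-8 + H**2 - 2*H) + H) = (2*H + 2)*(-8 + H**2 - H) = (2 + 2*H)*(-8 + H**2 - H))
W/R(-304 - 69) = 541777/(-16 - 18*(-304 - 69) + 2*(-304 - 69)**3) = 541777/(-16 - 18*(-373) + 2*(-373)**3) = 541777/(-16 + 6714 + 2*(-51895117)) = 541777/(-16 + 6714 - 103790234) = 541777/(-103783536) = 541777*(-1/103783536) = -541777/103783536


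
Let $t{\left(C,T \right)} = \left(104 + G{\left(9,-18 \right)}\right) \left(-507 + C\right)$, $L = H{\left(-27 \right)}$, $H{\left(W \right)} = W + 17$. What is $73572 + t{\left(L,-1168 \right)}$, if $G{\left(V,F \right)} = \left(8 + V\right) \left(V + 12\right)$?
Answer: $-164765$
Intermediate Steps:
$H{\left(W \right)} = 17 + W$
$G{\left(V,F \right)} = \left(8 + V\right) \left(12 + V\right)$
$L = -10$ ($L = 17 - 27 = -10$)
$t{\left(C,T \right)} = -233727 + 461 C$ ($t{\left(C,T \right)} = \left(104 + \left(96 + 9^{2} + 20 \cdot 9\right)\right) \left(-507 + C\right) = \left(104 + \left(96 + 81 + 180\right)\right) \left(-507 + C\right) = \left(104 + 357\right) \left(-507 + C\right) = 461 \left(-507 + C\right) = -233727 + 461 C$)
$73572 + t{\left(L,-1168 \right)} = 73572 + \left(-233727 + 461 \left(-10\right)\right) = 73572 - 238337 = -164765$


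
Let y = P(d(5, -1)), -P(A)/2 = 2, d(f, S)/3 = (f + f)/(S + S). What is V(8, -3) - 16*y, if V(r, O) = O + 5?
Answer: 66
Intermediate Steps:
d(f, S) = 3*f/S (d(f, S) = 3*((f + f)/(S + S)) = 3*((2*f)/((2*S))) = 3*((2*f)*(1/(2*S))) = 3*(f/S) = 3*f/S)
P(A) = -4 (P(A) = -2*2 = -4)
V(r, O) = 5 + O
y = -4
V(8, -3) - 16*y = (5 - 3) - 16*(-4) = 2 + 64 = 66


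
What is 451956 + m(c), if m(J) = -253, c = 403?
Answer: 451703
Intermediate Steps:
451956 + m(c) = 451956 - 253 = 451703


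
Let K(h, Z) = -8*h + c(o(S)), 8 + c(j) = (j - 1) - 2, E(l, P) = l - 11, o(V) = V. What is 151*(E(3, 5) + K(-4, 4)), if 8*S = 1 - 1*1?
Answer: 1963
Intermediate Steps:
S = 0 (S = (1 - 1*1)/8 = (1 - 1)/8 = (⅛)*0 = 0)
E(l, P) = -11 + l
c(j) = -11 + j (c(j) = -8 + ((j - 1) - 2) = -8 + ((-1 + j) - 2) = -8 + (-3 + j) = -11 + j)
K(h, Z) = -11 - 8*h (K(h, Z) = -8*h + (-11 + 0) = -8*h - 11 = -11 - 8*h)
151*(E(3, 5) + K(-4, 4)) = 151*((-11 + 3) + (-11 - 8*(-4))) = 151*(-8 + (-11 + 32)) = 151*(-8 + 21) = 151*13 = 1963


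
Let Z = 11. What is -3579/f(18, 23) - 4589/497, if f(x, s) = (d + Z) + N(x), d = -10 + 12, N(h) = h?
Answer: -1921022/15407 ≈ -124.69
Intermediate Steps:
d = 2
f(x, s) = 13 + x (f(x, s) = (2 + 11) + x = 13 + x)
-3579/f(18, 23) - 4589/497 = -3579/(13 + 18) - 4589/497 = -3579/31 - 4589*1/497 = -3579*1/31 - 4589/497 = -3579/31 - 4589/497 = -1921022/15407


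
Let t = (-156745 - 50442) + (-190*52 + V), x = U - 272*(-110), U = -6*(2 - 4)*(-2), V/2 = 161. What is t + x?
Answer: -186849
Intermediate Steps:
V = 322 (V = 2*161 = 322)
U = -24 (U = -6*(-2)*(-2) = 12*(-2) = -24)
x = 29896 (x = -24 - 272*(-110) = -24 + 29920 = 29896)
t = -216745 (t = (-156745 - 50442) + (-190*52 + 322) = -207187 + (-9880 + 322) = -207187 - 9558 = -216745)
t + x = -216745 + 29896 = -186849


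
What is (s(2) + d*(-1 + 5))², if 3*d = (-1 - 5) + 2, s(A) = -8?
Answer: 1600/9 ≈ 177.78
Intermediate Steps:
d = -4/3 (d = ((-1 - 5) + 2)/3 = (-6 + 2)/3 = (⅓)*(-4) = -4/3 ≈ -1.3333)
(s(2) + d*(-1 + 5))² = (-8 - 4*(-1 + 5)/3)² = (-8 - 4/3*4)² = (-8 - 16/3)² = (-40/3)² = 1600/9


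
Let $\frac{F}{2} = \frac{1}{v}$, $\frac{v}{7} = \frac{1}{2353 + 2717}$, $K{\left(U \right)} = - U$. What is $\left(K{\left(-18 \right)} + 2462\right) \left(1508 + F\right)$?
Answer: $\frac{51326080}{7} \approx 7.3323 \cdot 10^{6}$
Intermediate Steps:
$v = \frac{7}{5070}$ ($v = \frac{7}{2353 + 2717} = \frac{7}{5070} \approx 0.0013807$)
$F = \frac{10140}{7}$ ($F = \frac{2}{\frac{7}{5070}} = 2 \cdot \frac{5070}{7} = \frac{10140}{7} \approx 1448.6$)
$\left(K{\left(-18 \right)} + 2462\right) \left(1508 + F\right) = \left(\left(-1\right) \left(-18\right) + 2462\right) \left(1508 + \frac{10140}{7}\right) = \left(18 + 2462\right) \frac{20696}{7} = 2480 \cdot \frac{20696}{7} = \frac{51326080}{7}$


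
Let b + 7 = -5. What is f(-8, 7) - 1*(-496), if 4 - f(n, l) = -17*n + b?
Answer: 376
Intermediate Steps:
b = -12 (b = -7 - 5 = -12)
f(n, l) = 16 + 17*n (f(n, l) = 4 - (-17*n - 12) = 4 - (-12 - 17*n) = 4 + (12 + 17*n) = 16 + 17*n)
f(-8, 7) - 1*(-496) = (16 + 17*(-8)) - 1*(-496) = (16 - 136) + 496 = -120 + 496 = 376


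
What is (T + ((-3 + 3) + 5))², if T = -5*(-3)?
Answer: 400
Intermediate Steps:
T = 15
(T + ((-3 + 3) + 5))² = (15 + ((-3 + 3) + 5))² = (15 + (0 + 5))² = (15 + 5)² = 20² = 400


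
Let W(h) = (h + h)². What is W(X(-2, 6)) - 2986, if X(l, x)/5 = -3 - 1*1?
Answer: -1386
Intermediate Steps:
X(l, x) = -20 (X(l, x) = 5*(-3 - 1*1) = 5*(-3 - 1) = 5*(-4) = -20)
W(h) = 4*h² (W(h) = (2*h)² = 4*h²)
W(X(-2, 6)) - 2986 = 4*(-20)² - 2986 = 4*400 - 2986 = 1600 - 2986 = -1386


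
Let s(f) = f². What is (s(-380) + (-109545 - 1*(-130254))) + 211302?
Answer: 376411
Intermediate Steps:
(s(-380) + (-109545 - 1*(-130254))) + 211302 = ((-380)² + (-109545 - 1*(-130254))) + 211302 = (144400 + (-109545 + 130254)) + 211302 = (144400 + 20709) + 211302 = 165109 + 211302 = 376411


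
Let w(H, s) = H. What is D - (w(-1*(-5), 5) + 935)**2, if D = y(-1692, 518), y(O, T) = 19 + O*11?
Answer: -902193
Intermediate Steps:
y(O, T) = 19 + 11*O
D = -18593 (D = 19 + 11*(-1692) = 19 - 18612 = -18593)
D - (w(-1*(-5), 5) + 935)**2 = -18593 - (-1*(-5) + 935)**2 = -18593 - (5 + 935)**2 = -18593 - 1*940**2 = -18593 - 1*883600 = -18593 - 883600 = -902193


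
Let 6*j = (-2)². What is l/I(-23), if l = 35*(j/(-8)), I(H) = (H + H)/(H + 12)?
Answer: -385/552 ≈ -0.69746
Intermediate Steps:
I(H) = 2*H/(12 + H) (I(H) = (2*H)/(12 + H) = 2*H/(12 + H))
j = ⅔ (j = (⅙)*(-2)² = (⅙)*4 = ⅔ ≈ 0.66667)
l = -35/12 (l = 35*((⅔)/(-8)) = 35*((⅔)*(-⅛)) = 35*(-1/12) = -35/12 ≈ -2.9167)
l/I(-23) = -35/(12*(2*(-23)/(12 - 23))) = -35/(12*(2*(-23)/(-11))) = -35/(12*(2*(-23)*(-1/11))) = -35/(12*46/11) = -35/12*11/46 = -385/552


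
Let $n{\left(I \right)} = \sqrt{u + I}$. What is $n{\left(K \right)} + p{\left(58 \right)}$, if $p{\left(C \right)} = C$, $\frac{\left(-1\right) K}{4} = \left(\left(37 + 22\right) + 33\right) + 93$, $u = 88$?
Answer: $58 + 2 i \sqrt{163} \approx 58.0 + 25.534 i$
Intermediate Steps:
$K = -740$ ($K = - 4 \left(\left(\left(37 + 22\right) + 33\right) + 93\right) = - 4 \left(\left(59 + 33\right) + 93\right) = - 4 \left(92 + 93\right) = \left(-4\right) 185 = -740$)
$n{\left(I \right)} = \sqrt{88 + I}$
$n{\left(K \right)} + p{\left(58 \right)} = \sqrt{88 - 740} + 58 = \sqrt{-652} + 58 = 2 i \sqrt{163} + 58 = 58 + 2 i \sqrt{163}$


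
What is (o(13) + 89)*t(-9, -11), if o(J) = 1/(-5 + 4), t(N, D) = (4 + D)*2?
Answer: -1232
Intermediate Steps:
t(N, D) = 8 + 2*D
o(J) = -1 (o(J) = 1/(-1) = -1)
(o(13) + 89)*t(-9, -11) = (-1 + 89)*(8 + 2*(-11)) = 88*(8 - 22) = 88*(-14) = -1232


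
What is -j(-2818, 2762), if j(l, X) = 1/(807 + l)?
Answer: 1/2011 ≈ 0.00049726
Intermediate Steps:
-j(-2818, 2762) = -1/(807 - 2818) = -1/(-2011) = -1*(-1/2011) = 1/2011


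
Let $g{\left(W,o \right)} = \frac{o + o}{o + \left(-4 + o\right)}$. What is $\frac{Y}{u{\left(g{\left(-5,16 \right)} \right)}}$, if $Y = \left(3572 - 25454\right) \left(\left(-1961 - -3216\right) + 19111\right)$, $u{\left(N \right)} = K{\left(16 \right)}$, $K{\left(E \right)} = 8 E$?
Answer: $- \frac{111412203}{32} \approx -3.4816 \cdot 10^{6}$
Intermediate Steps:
$g{\left(W,o \right)} = \frac{2 o}{-4 + 2 o}$
$u{\left(N \right)} = 128$ ($u{\left(N \right)} = 8 \cdot 16 = 128$)
$Y = -445648812$ ($Y = - 21882 \left(\left(-1961 + 3216\right) + 19111\right) = - 21882 \left(1255 + 19111\right) = \left(-21882\right) 20366 = -445648812$)
$\frac{Y}{u{\left(g{\left(-5,16 \right)} \right)}} = - \frac{445648812}{128} = \left(-445648812\right) \frac{1}{128} = - \frac{111412203}{32}$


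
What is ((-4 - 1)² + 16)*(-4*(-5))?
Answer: 820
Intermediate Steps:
((-4 - 1)² + 16)*(-4*(-5)) = ((-5)² + 16)*20 = (25 + 16)*20 = 41*20 = 820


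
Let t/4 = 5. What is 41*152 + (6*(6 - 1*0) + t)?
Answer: 6288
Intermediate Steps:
t = 20 (t = 4*5 = 20)
41*152 + (6*(6 - 1*0) + t) = 41*152 + (6*(6 - 1*0) + 20) = 6232 + (6*(6 + 0) + 20) = 6232 + (6*6 + 20) = 6232 + (36 + 20) = 6232 + 56 = 6288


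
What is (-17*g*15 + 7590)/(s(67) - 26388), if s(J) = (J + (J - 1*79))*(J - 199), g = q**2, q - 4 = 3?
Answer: 1635/11216 ≈ 0.14577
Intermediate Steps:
q = 7 (q = 4 + 3 = 7)
g = 49 (g = 7**2 = 49)
s(J) = (-199 + J)*(-79 + 2*J) (s(J) = (J + (J - 79))*(-199 + J) = (J + (-79 + J))*(-199 + J) = (-79 + 2*J)*(-199 + J) = (-199 + J)*(-79 + 2*J))
(-17*g*15 + 7590)/(s(67) - 26388) = (-17*49*15 + 7590)/((15721 - 477*67 + 2*67**2) - 26388) = (-833*15 + 7590)/((15721 - 31959 + 2*4489) - 26388) = (-12495 + 7590)/((15721 - 31959 + 8978) - 26388) = -4905/(-7260 - 26388) = -4905/(-33648) = -4905*(-1/33648) = 1635/11216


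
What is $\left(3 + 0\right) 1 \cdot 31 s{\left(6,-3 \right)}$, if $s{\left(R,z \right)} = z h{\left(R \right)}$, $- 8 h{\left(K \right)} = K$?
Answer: $\frac{837}{4} \approx 209.25$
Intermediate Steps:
$h{\left(K \right)} = - \frac{K}{8}$
$s{\left(R,z \right)} = - \frac{R z}{8}$ ($s{\left(R,z \right)} = z \left(- \frac{R}{8}\right) = - \frac{R z}{8}$)
$\left(3 + 0\right) 1 \cdot 31 s{\left(6,-3 \right)} = \left(3 + 0\right) 1 \cdot 31 \left(\left(- \frac{1}{8}\right) 6 \left(-3\right)\right) = 3 \cdot 1 \cdot 31 \cdot \frac{9}{4} = 3 \cdot 31 \cdot \frac{9}{4} = 93 \cdot \frac{9}{4} = \frac{837}{4}$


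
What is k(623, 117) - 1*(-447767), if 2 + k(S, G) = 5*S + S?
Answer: 451503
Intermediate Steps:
k(S, G) = -2 + 6*S (k(S, G) = -2 + (5*S + S) = -2 + 6*S)
k(623, 117) - 1*(-447767) = (-2 + 6*623) - 1*(-447767) = (-2 + 3738) + 447767 = 3736 + 447767 = 451503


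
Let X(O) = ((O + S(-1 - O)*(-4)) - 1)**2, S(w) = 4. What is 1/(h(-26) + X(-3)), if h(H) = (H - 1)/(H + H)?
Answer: 52/20827 ≈ 0.0024968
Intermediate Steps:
X(O) = (-17 + O)**2 (X(O) = ((O + 4*(-4)) - 1)**2 = ((O - 16) - 1)**2 = ((-16 + O) - 1)**2 = (-17 + O)**2)
h(H) = (-1 + H)/(2*H) (h(H) = (-1 + H)/((2*H)) = (-1 + H)*(1/(2*H)) = (-1 + H)/(2*H))
1/(h(-26) + X(-3)) = 1/((1/2)*(-1 - 26)/(-26) + (-17 - 3)**2) = 1/((1/2)*(-1/26)*(-27) + (-20)**2) = 1/(27/52 + 400) = 1/(20827/52) = 52/20827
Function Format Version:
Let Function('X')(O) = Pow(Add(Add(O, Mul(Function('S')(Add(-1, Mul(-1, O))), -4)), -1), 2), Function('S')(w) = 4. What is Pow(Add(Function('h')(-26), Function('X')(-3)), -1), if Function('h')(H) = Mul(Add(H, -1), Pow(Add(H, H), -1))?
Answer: Rational(52, 20827) ≈ 0.0024968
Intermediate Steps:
Function('X')(O) = Pow(Add(-17, O), 2) (Function('X')(O) = Pow(Add(Add(O, Mul(4, -4)), -1), 2) = Pow(Add(Add(O, -16), -1), 2) = Pow(Add(Add(-16, O), -1), 2) = Pow(Add(-17, O), 2))
Function('h')(H) = Mul(Rational(1, 2), Pow(H, -1), Add(-1, H)) (Function('h')(H) = Mul(Add(-1, H), Pow(Mul(2, H), -1)) = Mul(Add(-1, H), Mul(Rational(1, 2), Pow(H, -1))) = Mul(Rational(1, 2), Pow(H, -1), Add(-1, H)))
Pow(Add(Function('h')(-26), Function('X')(-3)), -1) = Pow(Add(Mul(Rational(1, 2), Pow(-26, -1), Add(-1, -26)), Pow(Add(-17, -3), 2)), -1) = Pow(Add(Mul(Rational(1, 2), Rational(-1, 26), -27), Pow(-20, 2)), -1) = Pow(Add(Rational(27, 52), 400), -1) = Pow(Rational(20827, 52), -1) = Rational(52, 20827)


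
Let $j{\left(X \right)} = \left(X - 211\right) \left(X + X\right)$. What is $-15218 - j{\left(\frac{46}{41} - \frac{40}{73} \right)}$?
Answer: $- \frac{134159579702}{8958049} \approx -14976.0$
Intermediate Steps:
$j{\left(X \right)} = 2 X \left(-211 + X\right)$ ($j{\left(X \right)} = \left(-211 + X\right) 2 X = 2 X \left(-211 + X\right)$)
$-15218 - j{\left(\frac{46}{41} - \frac{40}{73} \right)} = -15218 - 2 \left(\frac{46}{41} - \frac{40}{73}\right) \left(-211 + \left(\frac{46}{41} - \frac{40}{73}\right)\right) = -15218 - 2 \cdot \frac{1718}{2993} \left(-211 + \frac{1718}{2993}\right) = -15218 - 2 \cdot \frac{1718}{2993} \left(- \frac{629805}{2993}\right) = -15218 - - \frac{2164009980}{8958049} = -15218 + \frac{2164009980}{8958049} = - \frac{134159579702}{8958049}$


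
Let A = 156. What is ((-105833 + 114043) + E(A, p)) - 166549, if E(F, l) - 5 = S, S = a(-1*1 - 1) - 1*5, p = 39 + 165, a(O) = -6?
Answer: -158345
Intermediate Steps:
p = 204
S = -11 (S = -6 - 1*5 = -6 - 5 = -11)
E(F, l) = -6 (E(F, l) = 5 - 11 = -6)
((-105833 + 114043) + E(A, p)) - 166549 = ((-105833 + 114043) - 6) - 166549 = (8210 - 6) - 166549 = 8204 - 166549 = -158345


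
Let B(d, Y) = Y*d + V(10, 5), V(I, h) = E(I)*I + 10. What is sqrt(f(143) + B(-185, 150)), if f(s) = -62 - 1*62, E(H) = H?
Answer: 2*I*sqrt(6941) ≈ 166.63*I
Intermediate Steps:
f(s) = -124 (f(s) = -62 - 62 = -124)
V(I, h) = 10 + I**2 (V(I, h) = I*I + 10 = I**2 + 10 = 10 + I**2)
B(d, Y) = 110 + Y*d (B(d, Y) = Y*d + (10 + 10**2) = Y*d + (10 + 100) = Y*d + 110 = 110 + Y*d)
sqrt(f(143) + B(-185, 150)) = sqrt(-124 + (110 + 150*(-185))) = sqrt(-124 + (110 - 27750)) = sqrt(-124 - 27640) = sqrt(-27764) = 2*I*sqrt(6941)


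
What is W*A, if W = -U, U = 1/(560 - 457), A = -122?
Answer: 122/103 ≈ 1.1845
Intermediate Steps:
U = 1/103 ≈ 0.0097087
W = -1/103 (W = -1*1/103 = -1/103 ≈ -0.0097087)
W*A = -1/103*(-122) = 122/103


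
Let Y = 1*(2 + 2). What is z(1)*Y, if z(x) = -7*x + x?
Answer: -24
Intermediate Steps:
z(x) = -6*x
Y = 4 (Y = 1*4 = 4)
z(1)*Y = -6*1*4 = -6*4 = -24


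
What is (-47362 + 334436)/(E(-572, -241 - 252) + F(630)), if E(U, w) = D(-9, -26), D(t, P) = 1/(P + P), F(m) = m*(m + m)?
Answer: 14927848/41277599 ≈ 0.36165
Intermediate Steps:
F(m) = 2*m² (F(m) = m*(2*m) = 2*m²)
D(t, P) = 1/(2*P)
E(U, w) = -1/52 (E(U, w) = (½)/(-26) = (½)*(-1/26) = -1/52)
(-47362 + 334436)/(E(-572, -241 - 252) + F(630)) = (-47362 + 334436)/(-1/52 + 2*630²) = 287074/(-1/52 + 2*396900) = 287074/(-1/52 + 793800) = 287074/(41277599/52) = 287074*(52/41277599) = 14927848/41277599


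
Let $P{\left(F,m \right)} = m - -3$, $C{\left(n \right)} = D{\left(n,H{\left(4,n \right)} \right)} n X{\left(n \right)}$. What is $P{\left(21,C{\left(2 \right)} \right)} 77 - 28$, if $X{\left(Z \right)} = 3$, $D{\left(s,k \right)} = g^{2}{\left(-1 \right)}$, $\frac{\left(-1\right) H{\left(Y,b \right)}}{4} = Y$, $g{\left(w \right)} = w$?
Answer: $665$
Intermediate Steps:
$H{\left(Y,b \right)} = - 4 Y$
$D{\left(s,k \right)} = 1$ ($D{\left(s,k \right)} = \left(-1\right)^{2} = 1$)
$C{\left(n \right)} = 3 n$ ($C{\left(n \right)} = 1 n 3 = n 3 = 3 n$)
$P{\left(F,m \right)} = 3 + m$ ($P{\left(F,m \right)} = m + 3 = 3 + m$)
$P{\left(21,C{\left(2 \right)} \right)} 77 - 28 = \left(3 + 3 \cdot 2\right) 77 - 28 = \left(3 + 6\right) 77 - 28 = 9 \cdot 77 - 28 = 693 - 28 = 665$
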